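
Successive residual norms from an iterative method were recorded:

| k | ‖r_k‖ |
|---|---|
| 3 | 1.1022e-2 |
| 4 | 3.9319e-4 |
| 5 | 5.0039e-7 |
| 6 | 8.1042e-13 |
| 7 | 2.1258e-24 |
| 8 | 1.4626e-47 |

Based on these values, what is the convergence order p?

Consecutive ratios: ‖r_8‖/‖r_7‖ = 1.4626e-47/2.1258e-24 = 6.88023e-24, ‖r_7‖/‖r_6‖ = 2.1258e-24/8.1042e-13 = 2.62308e-12.
p ≈ ln(6.88023e-24)/ln(2.62308e-12) = -53.3334/-26.6667 ≈ 2.00.
So the convergence is quadratic (order 2).

2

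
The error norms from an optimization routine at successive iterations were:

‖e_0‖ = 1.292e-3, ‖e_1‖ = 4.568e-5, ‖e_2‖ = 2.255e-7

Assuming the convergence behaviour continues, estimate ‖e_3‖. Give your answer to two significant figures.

First estimate the order: p ≈ ln(‖e_2‖/‖e_1‖) / ln(‖e_1‖/‖e_0‖) = ln(2.255e-7/4.568e-5)/ln(4.568e-5/1.292e-3) = ln(0.00493651)/ln(0.035356) ≈ 1.5891.
Then ‖e_3‖ ≈ ‖e_2‖·(‖e_2‖/‖e_1‖)^p = 2.255e-7·(0.00493651)^1.5891 = 2.255e-7·0.00021608 ≈ 4.873e-11.

4.9e-11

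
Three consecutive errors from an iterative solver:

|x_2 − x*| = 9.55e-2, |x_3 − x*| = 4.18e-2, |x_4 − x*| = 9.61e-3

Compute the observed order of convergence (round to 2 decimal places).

p ≈ ln(|x_4 − x*|/|x_3 − x*|) / ln(|x_3 − x*|/|x_2 − x*|)
  = ln(9.61e-3/4.18e-2) / ln(4.18e-2/9.55e-2)
  = ln(0.229904) / ln(0.437696)
  = -1.47009 / -0.82623 ≈ 1.77927

1.78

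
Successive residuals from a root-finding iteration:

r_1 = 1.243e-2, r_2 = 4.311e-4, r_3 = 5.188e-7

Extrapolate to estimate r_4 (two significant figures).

First estimate the order: p ≈ ln(r_3/r_2) / ln(r_2/r_1) = ln(5.188e-7/4.311e-4)/ln(4.311e-4/1.243e-2) = ln(0.00120343)/ln(0.0346822) ≈ 1.9999.
Then r_4 ≈ r_3·(r_3/r_2)^p = 5.188e-7·(0.00120343)^1.9999 = 5.188e-7·1.44922e-06 ≈ 7.519e-13.

7.5e-13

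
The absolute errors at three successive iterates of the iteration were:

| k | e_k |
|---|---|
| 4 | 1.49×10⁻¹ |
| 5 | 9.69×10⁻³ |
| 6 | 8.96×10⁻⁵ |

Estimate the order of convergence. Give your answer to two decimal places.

p ≈ ln(e_6/e_5) / ln(e_5/e_4)
  = ln(8.96×10⁻⁵/9.69×10⁻³) / ln(9.69×10⁻³/1.49×10⁻¹)
  = ln(0.00924665) / ln(0.0650336)
  = -4.68349 / -2.73285 ≈ 1.71377

1.71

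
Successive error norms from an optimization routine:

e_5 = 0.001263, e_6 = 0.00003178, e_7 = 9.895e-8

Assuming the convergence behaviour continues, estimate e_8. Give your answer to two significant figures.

First estimate the order: p ≈ ln(e_7/e_6) / ln(e_6/e_5) = ln(9.895e-8/0.00003178)/ln(0.00003178/0.001263) = ln(0.00311359)/ln(0.0251623) ≈ 1.5674.
Then e_8 ≈ e_7·(e_7/e_6)^p = 9.895e-8·(0.00311359)^1.5674 = 9.895e-8·0.000117744 ≈ 1.165e-11.

1.2e-11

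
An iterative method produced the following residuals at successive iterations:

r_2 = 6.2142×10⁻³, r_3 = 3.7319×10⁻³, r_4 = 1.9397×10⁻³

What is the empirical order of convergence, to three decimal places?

p ≈ ln(r_4/r_3) / ln(r_3/r_2)
  = ln(1.9397×10⁻³/3.7319×10⁻³) / ln(3.7319×10⁻³/6.2142×10⁻³)
  = ln(0.519762) / ln(0.600544)
  = -0.654384 / -0.509919 ≈ 1.283310

1.283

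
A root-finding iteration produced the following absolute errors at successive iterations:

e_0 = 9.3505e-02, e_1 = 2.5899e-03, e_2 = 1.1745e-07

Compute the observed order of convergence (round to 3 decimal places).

p ≈ ln(e_2/e_1) / ln(e_1/e_0)
  = ln(1.1745e-07/2.5899e-03) / ln(2.5899e-03/9.3505e-02)
  = ln(4.53492e-05) / ln(0.027698)
  = -10.001118 / -3.586395 ≈ 2.788627

2.789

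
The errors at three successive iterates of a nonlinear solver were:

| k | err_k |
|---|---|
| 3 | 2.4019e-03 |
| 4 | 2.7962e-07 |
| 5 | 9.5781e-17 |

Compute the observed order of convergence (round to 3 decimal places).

2.406

p ≈ ln(err_5/err_4) / ln(err_4/err_3)
  = ln(9.5781e-17/2.7962e-07) / ln(2.7962e-07/2.4019e-03)
  = ln(3.4254e-10) / ln(0.000116416)
  = -21.794633 / -9.058341 ≈ 2.406029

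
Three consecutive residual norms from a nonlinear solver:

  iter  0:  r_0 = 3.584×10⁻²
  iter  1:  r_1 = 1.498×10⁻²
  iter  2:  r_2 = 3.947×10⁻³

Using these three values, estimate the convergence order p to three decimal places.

1.529

p ≈ ln(r_2/r_1) / ln(r_1/r_0)
  = ln(3.947×10⁻³/1.498×10⁻²) / ln(1.498×10⁻²/3.584×10⁻²)
  = ln(0.263485) / ln(0.417969)
  = -1.333759 / -0.872348 ≈ 1.528930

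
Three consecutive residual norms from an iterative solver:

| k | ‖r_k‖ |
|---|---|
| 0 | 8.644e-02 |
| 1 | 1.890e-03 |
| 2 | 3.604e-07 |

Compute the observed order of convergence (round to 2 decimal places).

p ≈ ln(‖r_2‖/‖r_1‖) / ln(‖r_1‖/‖r_0‖)
  = ln(3.604e-07/1.890e-03) / ln(1.890e-03/8.644e-02)
  = ln(0.000190688) / ln(0.0218649)
  = -8.56487 / -3.82287 ≈ 2.24043

2.24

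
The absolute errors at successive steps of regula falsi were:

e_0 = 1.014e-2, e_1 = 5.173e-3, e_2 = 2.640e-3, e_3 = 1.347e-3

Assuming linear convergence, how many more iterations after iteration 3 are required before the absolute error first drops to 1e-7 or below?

Rate ρ ≈ e_3/e_2 = 1.347e-3/2.640e-3 = 0.5102.
After j more steps, e_{3+j} ≈ 1.347e-3·ρ^j; need ρ^j ≤ 1e-7/1.347e-3 = 7.4239e-05.
j ≥ ln(7.4239e-05)/ln(0.5102) = -9.5082/-0.67295 = 14.129.
So 15 more iterations are needed.

15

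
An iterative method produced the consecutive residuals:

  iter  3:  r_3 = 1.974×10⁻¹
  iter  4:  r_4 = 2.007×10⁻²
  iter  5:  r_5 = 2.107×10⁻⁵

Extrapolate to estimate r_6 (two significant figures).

2.4e-14

First estimate the order: p ≈ ln(r_5/r_4) / ln(r_4/r_3) = ln(2.107×10⁻⁵/2.007×10⁻²)/ln(2.007×10⁻²/1.974×10⁻¹) = ln(0.00104983)/ln(0.101672) ≈ 3.0005.
Then r_6 ≈ r_5·(r_5/r_4)^p = 2.107×10⁻⁵·(0.00104983)^3.0005 = 2.107×10⁻⁵·1.1531e-09 ≈ 2.43e-14.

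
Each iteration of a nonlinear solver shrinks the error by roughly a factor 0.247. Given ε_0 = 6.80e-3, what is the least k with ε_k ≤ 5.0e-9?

After k steps, ε_k ≈ 6.80e-3·0.247^k.
Need 0.247^k ≤ 5.0e-9/6.80e-3 = 7.35294e-07.
k ≥ ln(7.35294e-07)/ln(0.247) = -14.1230/-1.39837 = 10.100.
Smallest integer k = 11.

11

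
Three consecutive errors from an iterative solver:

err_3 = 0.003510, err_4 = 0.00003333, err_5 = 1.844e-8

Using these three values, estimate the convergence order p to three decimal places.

1.610

p ≈ ln(err_5/err_4) / ln(err_4/err_3)
  = ln(1.844e-8/0.00003333) / ln(0.00003333/0.003510)
  = ln(0.000553255) / ln(0.00949573)
  = -7.499692 / -4.656913 ≈ 1.610443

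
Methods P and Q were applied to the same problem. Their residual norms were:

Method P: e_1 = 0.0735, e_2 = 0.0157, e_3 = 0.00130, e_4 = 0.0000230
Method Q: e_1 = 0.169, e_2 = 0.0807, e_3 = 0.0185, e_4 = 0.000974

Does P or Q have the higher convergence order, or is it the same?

Method P: p ≈ ln(0.0000230/0.00130)/ln(0.00130/0.0157) ≈ 1.62.
Method Q: p ≈ ln(0.000974/0.0185)/ln(0.0185/0.0807) ≈ 2.00.
Method Q has the higher order (≈2.0 vs ≈1.6).

Q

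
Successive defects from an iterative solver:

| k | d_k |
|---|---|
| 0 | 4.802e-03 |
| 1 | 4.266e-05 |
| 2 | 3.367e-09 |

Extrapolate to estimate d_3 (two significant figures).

First estimate the order: p ≈ ln(d_2/d_1) / ln(d_1/d_0) = ln(3.367e-09/4.266e-05)/ln(4.266e-05/4.802e-03) = ln(7.89264e-05)/ln(0.0088838) ≈ 2.0000.
Then d_3 ≈ d_2·(d_2/d_1)^p = 3.367e-09·(7.89264e-05)^2.0000 = 3.367e-09·6.22938e-09 ≈ 2.097e-17.

2.1e-17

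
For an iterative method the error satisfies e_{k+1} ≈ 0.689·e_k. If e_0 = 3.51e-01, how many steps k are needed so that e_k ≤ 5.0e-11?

61

After k steps, e_k ≈ 3.51e-01·0.689^k.
Need 0.689^k ≤ 5.0e-11/3.51e-01 = 1.4245e-10.
k ≥ ln(1.4245e-10)/ln(0.689) = -22.6720/-0.37251 = 60.863.
Smallest integer k = 61.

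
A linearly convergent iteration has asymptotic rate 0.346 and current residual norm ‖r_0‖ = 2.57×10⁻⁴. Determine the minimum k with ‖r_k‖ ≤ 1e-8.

After k steps, ‖r_k‖ ≈ 2.57×10⁻⁴·0.346^k.
Need 0.346^k ≤ 1e-8/2.57×10⁻⁴ = 3.89105e-05.
k ≥ ln(3.89105e-05)/ln(0.346) = -10.1542/-1.06132 = 9.568.
Smallest integer k = 10.

10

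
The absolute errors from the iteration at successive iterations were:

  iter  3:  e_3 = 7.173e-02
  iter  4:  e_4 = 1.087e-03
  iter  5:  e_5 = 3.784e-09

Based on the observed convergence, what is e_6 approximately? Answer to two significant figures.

First estimate the order: p ≈ ln(e_5/e_4) / ln(e_4/e_3) = ln(3.784e-09/1.087e-03)/ln(1.087e-03/7.173e-02) = ln(3.48114e-06)/ln(0.015154) ≈ 2.9999.
Then e_6 ≈ e_5·(e_5/e_4)^p = 3.784e-09·(3.48114e-06)^2.9999 = 3.784e-09·4.22387e-17 ≈ 1.598e-25.

1.6e-25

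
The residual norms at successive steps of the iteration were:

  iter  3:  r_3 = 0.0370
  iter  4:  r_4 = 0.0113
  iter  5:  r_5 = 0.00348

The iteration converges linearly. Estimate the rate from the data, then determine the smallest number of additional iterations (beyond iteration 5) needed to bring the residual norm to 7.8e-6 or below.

6

Rate ρ ≈ r_5/r_4 = 0.00348/0.0113 = 0.3080.
After j more steps, r_{5+j} ≈ 0.00348·ρ^j; need ρ^j ≤ 7.8e-6/0.00348 = 0.00224138.
j ≥ ln(0.00224138)/ln(0.3080) = -6.1007/-1.17766 = 5.180.
So 6 more iterations are needed.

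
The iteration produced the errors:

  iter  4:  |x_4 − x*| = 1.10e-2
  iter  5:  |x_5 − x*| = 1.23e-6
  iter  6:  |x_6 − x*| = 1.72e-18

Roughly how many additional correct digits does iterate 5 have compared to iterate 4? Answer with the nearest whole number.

Digits gained ≈ log₁₀(|x_4 − x*|/|x_5 − x*|) = log₁₀(1.10e-2/1.23e-6) = log₁₀(8943.09) ≈ 3.951.

4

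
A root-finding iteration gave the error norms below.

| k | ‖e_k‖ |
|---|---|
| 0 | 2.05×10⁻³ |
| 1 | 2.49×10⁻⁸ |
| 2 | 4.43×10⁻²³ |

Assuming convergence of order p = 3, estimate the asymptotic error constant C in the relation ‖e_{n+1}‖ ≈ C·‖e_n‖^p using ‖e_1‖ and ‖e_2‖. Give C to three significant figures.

C ≈ ‖e_2‖ / ‖e_1‖^3
  = 4.43×10⁻²³ / (2.49×10⁻⁸)^3
  = 4.43×10⁻²³ / 1.54382e-23 ≈ 2.8695

2.87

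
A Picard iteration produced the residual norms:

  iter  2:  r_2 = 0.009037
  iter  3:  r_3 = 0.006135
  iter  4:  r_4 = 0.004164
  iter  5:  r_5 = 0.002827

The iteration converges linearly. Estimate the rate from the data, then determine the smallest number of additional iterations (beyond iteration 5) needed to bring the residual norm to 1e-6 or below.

Rate ρ ≈ r_5/r_4 = 0.002827/0.004164 = 0.6789.
After j more steps, r_{5+j} ≈ 0.002827·ρ^j; need ρ^j ≤ 1e-6/0.002827 = 0.000353732.
j ≥ ln(0.000353732)/ln(0.6789) = -7.9470/-0.38728 = 20.520.
So 21 more iterations are needed.

21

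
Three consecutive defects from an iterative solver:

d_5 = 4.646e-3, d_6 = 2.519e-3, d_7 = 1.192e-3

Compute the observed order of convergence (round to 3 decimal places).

p ≈ ln(d_7/d_6) / ln(d_6/d_5)
  = ln(1.192e-3/2.519e-3) / ln(2.519e-3/4.646e-3)
  = ln(0.473204) / ln(0.542187)
  = -0.748229 / -0.612144 ≈ 1.222309

1.222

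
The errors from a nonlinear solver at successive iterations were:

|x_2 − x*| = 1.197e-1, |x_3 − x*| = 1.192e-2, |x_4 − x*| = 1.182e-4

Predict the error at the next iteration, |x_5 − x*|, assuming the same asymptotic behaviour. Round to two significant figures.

First estimate the order: p ≈ ln(|x_4 − x*|/|x_3 − x*|) / ln(|x_3 − x*|/|x_2 − x*|) = ln(1.182e-4/1.192e-2)/ln(1.192e-2/1.197e-1) = ln(0.00991611)/ln(0.0995823) ≈ 2.0000.
Then |x_5 − x*| ≈ |x_4 − x*|·(|x_4 − x*|/|x_3 − x*|)^p = 1.182e-4·(0.00991611)^2.0000 = 1.182e-4·9.83292e-05 ≈ 1.162e-08.

1.2e-8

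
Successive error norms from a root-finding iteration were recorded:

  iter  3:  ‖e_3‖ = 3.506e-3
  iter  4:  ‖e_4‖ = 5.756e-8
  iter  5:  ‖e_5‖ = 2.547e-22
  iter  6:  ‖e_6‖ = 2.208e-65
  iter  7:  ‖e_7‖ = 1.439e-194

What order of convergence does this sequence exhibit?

3

Consecutive ratios: ‖e_7‖/‖e_6‖ = 1.439e-194/2.208e-65 = 6.51721e-130, ‖e_6‖/‖e_5‖ = 2.208e-65/2.547e-22 = 8.66902e-44.
p ≈ ln(6.51721e-130)/ln(8.66902e-44) = -297.4616/-99.1540 ≈ 3.00.
So the convergence is cubic (order 3).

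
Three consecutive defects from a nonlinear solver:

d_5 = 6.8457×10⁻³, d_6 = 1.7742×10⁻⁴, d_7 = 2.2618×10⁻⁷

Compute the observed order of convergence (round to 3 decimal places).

p ≈ ln(d_7/d_6) / ln(d_6/d_5)
  = ln(2.2618×10⁻⁷/1.7742×10⁻⁴) / ln(1.7742×10⁻⁴/6.8457×10⁻³)
  = ln(0.00127483) / ln(0.025917)
  = -6.664942 / -3.652856 ≈ 1.824584

1.825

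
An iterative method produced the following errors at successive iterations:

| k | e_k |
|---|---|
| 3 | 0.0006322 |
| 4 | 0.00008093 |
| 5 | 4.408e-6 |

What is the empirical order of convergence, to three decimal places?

p ≈ ln(e_5/e_4) / ln(e_4/e_3)
  = ln(4.408e-6/0.00008093) / ln(0.00008093/0.0006322)
  = ln(0.0544668) / ln(0.128013)
  = -2.910164 / -2.055623 ≈ 1.415709

1.416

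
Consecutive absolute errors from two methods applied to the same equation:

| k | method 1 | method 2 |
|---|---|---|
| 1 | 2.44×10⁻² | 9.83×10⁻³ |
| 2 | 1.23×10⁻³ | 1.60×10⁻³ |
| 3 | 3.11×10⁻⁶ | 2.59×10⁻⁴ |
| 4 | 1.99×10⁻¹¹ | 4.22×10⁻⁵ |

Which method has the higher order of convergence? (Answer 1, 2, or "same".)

Method 1: p ≈ ln(1.99×10⁻¹¹/3.11×10⁻⁶)/ln(3.11×10⁻⁶/1.23×10⁻³) ≈ 2.00.
Method 2: p ≈ ln(4.22×10⁻⁵/2.59×10⁻⁴)/ln(2.59×10⁻⁴/1.60×10⁻³) ≈ 1.00.
Method 1 has the higher order (≈2.0 vs ≈1.0).

1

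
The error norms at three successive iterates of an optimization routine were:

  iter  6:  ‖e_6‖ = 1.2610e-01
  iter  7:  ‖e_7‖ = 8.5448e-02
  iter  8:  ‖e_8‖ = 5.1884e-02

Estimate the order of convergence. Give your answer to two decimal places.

1.28

p ≈ ln(‖e_8‖/‖e_7‖) / ln(‖e_7‖/‖e_6‖)
  = ln(5.1884e-02/8.5448e-02) / ln(8.5448e-02/1.2610e-01)
  = ln(0.6072) / ln(0.677621)
  = -0.49890 / -0.38917 ≈ 1.28196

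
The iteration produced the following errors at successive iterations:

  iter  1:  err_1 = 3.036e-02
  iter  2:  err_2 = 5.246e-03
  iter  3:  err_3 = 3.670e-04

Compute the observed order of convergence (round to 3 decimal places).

p ≈ ln(err_3/err_2) / ln(err_2/err_1)
  = ln(3.670e-04/5.246e-03) / ln(5.246e-03/3.036e-02)
  = ln(0.0699581) / ln(0.172793)
  = -2.659859 / -1.755661 ≈ 1.515019

1.515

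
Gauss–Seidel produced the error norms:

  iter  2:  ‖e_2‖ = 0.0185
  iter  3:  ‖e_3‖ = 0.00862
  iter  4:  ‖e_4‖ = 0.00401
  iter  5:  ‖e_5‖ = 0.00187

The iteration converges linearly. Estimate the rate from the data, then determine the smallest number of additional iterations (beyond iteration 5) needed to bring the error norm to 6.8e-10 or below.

Rate ρ ≈ ‖e_5‖/‖e_4‖ = 0.00187/0.00401 = 0.4663.
After j more steps, ‖e_{5+j}‖ ≈ 0.00187·ρ^j; need ρ^j ≤ 6.8e-10/0.00187 = 3.63636e-07.
j ≥ ln(3.63636e-07)/ln(0.4663) = -14.8271/-0.76293 = 19.434.
So 20 more iterations are needed.

20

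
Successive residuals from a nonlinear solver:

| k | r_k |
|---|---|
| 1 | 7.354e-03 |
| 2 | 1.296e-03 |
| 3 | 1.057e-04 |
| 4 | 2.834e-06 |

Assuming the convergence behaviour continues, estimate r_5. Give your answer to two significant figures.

1.5e-8

First estimate the order: p ≈ ln(r_4/r_3) / ln(r_3/r_2) = ln(2.834e-06/1.057e-04)/ln(1.057e-04/1.296e-03) = ln(0.0268117)/ln(0.0815586) ≈ 1.4439.
Then r_5 ≈ r_4·(r_4/r_3)^p = 2.834e-06·(0.0268117)^1.4439 = 2.834e-06·0.00537845 ≈ 1.524e-08.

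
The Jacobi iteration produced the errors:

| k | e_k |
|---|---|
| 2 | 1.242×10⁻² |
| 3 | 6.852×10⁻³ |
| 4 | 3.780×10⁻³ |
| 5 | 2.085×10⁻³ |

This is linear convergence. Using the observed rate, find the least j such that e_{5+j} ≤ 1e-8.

Rate ρ ≈ e_5/e_4 = 2.085×10⁻³/3.780×10⁻³ = 0.5516.
After j more steps, e_{5+j} ≈ 2.085×10⁻³·ρ^j; need ρ^j ≤ 1e-8/2.085×10⁻³ = 4.79616e-06.
j ≥ ln(4.79616e-06)/ln(0.5516) = -12.2477/-0.59493 = 20.587.
So 21 more iterations are needed.

21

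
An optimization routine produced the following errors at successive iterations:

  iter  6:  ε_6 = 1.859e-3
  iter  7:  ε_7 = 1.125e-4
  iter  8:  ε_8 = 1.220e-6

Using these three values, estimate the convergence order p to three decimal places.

1.613

p ≈ ln(ε_8/ε_7) / ln(ε_7/ε_6)
  = ln(1.220e-6/1.125e-4) / ln(1.125e-4/1.859e-3)
  = ln(0.0108444) / ln(0.0605164)
  = -4.524106 / -2.804841 ≈ 1.612963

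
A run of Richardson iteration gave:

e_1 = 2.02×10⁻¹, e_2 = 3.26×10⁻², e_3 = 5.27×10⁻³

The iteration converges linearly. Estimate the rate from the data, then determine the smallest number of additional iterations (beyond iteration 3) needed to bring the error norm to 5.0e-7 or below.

Rate ρ ≈ e_3/e_2 = 5.27×10⁻³/3.26×10⁻² = 0.1617.
After j more steps, e_{3+j} ≈ 5.27×10⁻³·ρ^j; need ρ^j ≤ 5.0e-7/5.27×10⁻³ = 9.48767e-05.
j ≥ ln(9.48767e-05)/ln(0.1617) = -9.2629/-1.82201 = 5.084.
So 6 more iterations are needed.

6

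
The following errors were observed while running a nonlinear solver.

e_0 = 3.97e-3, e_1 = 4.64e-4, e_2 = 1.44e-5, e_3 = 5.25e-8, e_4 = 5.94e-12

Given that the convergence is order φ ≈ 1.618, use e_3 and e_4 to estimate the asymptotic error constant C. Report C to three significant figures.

3.57

C ≈ e_4 / e_3^1.618
  = 5.94e-12 / (5.25e-8)^1.618
  = 5.94e-12 / 1.66425e-12 ≈ 3.5692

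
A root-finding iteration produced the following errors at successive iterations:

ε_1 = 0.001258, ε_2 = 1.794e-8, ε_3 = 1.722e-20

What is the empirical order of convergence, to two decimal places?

2.48

p ≈ ln(ε_3/ε_2) / ln(ε_2/ε_1)
  = ln(1.722e-20/1.794e-8) / ln(1.794e-8/0.001258)
  = ln(9.59866e-13) / ln(1.42607e-05)
  = -27.67198 / -11.15800 ≈ 2.48001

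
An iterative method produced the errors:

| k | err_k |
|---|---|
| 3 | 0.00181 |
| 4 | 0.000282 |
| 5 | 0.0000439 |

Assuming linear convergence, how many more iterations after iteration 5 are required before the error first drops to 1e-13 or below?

Rate ρ ≈ err_5/err_4 = 0.0000439/0.000282 = 0.1557.
After j more steps, err_{5+j} ≈ 0.0000439·ρ^j; need ρ^j ≤ 1e-13/0.0000439 = 2.2779e-09.
j ≥ ln(2.2779e-09)/ln(0.1557) = -19.9000/-1.85982 = 10.700.
So 11 more iterations are needed.

11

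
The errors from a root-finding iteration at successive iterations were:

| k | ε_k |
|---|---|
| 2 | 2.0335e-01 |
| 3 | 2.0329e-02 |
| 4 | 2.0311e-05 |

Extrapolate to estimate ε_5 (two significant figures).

First estimate the order: p ≈ ln(ε_4/ε_3) / ln(ε_3/ε_2) = ln(2.0311e-05/2.0329e-02)/ln(2.0329e-02/2.0335e-01) = ln(0.000999115)/ln(0.0999705) ≈ 3.0000.
Then ε_5 ≈ ε_4·(ε_4/ε_3)^p = 2.0311e-05·(0.000999115)^3.0000 = 2.0311e-05·9.97347e-10 ≈ 2.026e-14.

2.0e-14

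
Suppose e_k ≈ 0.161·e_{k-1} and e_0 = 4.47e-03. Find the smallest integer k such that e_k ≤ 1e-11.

After k steps, e_k ≈ 4.47e-03·0.161^k.
Need 0.161^k ≤ 1e-11/4.47e-03 = 2.23714e-09.
k ≥ ln(2.23714e-09)/ln(0.161) = -19.9181/-1.82635 = 10.906.
Smallest integer k = 11.

11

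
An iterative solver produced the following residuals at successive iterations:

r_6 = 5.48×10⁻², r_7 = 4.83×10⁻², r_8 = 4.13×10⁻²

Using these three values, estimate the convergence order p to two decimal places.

1.24

p ≈ ln(r_8/r_7) / ln(r_7/r_6)
  = ln(4.13×10⁻²/4.83×10⁻²) / ln(4.83×10⁻²/5.48×10⁻²)
  = ln(0.855072) / ln(0.881387)
  = -0.15657 / -0.12626 ≈ 1.24006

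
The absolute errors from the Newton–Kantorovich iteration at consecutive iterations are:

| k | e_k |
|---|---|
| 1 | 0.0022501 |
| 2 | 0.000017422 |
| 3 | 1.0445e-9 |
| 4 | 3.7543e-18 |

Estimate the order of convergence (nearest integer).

2

Consecutive ratios: e_4/e_3 = 3.7543e-18/1.0445e-9 = 3.59435e-09, e_3/e_2 = 1.0445e-9/0.000017422 = 5.99529e-05.
p ≈ ln(3.59435e-09)/ln(5.99529e-05) = -19.4439/-9.7220 ≈ 2.00.
So the convergence is quadratic (order 2).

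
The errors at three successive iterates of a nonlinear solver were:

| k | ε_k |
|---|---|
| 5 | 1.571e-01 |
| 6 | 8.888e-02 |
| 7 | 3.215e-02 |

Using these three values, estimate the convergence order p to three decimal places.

p ≈ ln(ε_7/ε_6) / ln(ε_6/ε_5)
  = ln(3.215e-02/8.888e-02) / ln(8.888e-02/1.571e-01)
  = ln(0.361724) / ln(0.565754)
  = -1.016874 / -0.569596 ≈ 1.785255

1.785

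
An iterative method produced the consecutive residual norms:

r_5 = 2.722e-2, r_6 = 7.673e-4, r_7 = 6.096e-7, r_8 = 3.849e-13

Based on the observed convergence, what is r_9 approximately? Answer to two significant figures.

1.5e-25

First estimate the order: p ≈ ln(r_8/r_7) / ln(r_7/r_6) = ln(3.849e-13/6.096e-7)/ln(6.096e-7/7.673e-4) = ln(6.31398e-07)/ln(0.000794474) ≈ 2.0000.
Then r_9 ≈ r_8·(r_8/r_7)^p = 3.849e-13·(6.31398e-07)^2.0000 = 3.849e-13·3.98663e-13 ≈ 1.534e-25.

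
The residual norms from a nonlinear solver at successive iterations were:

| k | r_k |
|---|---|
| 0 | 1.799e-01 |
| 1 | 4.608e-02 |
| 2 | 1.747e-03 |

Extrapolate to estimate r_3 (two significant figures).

First estimate the order: p ≈ ln(r_2/r_1) / ln(r_1/r_0) = ln(1.747e-03/4.608e-02)/ln(4.608e-02/1.799e-01) = ln(0.0379123)/ln(0.256142) ≈ 2.4027.
Then r_3 ≈ r_2·(r_2/r_1)^p = 1.747e-03·(0.0379123)^2.4027 = 1.747e-03·0.0003848 ≈ 6.722e-07.

6.7e-7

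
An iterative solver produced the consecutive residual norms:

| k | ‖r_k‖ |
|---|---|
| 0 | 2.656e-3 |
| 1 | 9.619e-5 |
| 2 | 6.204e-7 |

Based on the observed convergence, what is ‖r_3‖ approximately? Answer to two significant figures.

First estimate the order: p ≈ ln(‖r_2‖/‖r_1‖) / ln(‖r_1‖/‖r_0‖) = ln(6.204e-7/9.619e-5)/ln(9.619e-5/2.656e-3) = ln(0.00644973)/ln(0.0362161) ≈ 1.5200.
Then ‖r_3‖ ≈ ‖r_2‖·(‖r_2‖/‖r_1‖)^p = 6.204e-7·(0.00644973)^1.5200 = 6.204e-7·0.000468277 ≈ 2.905e-10.

2.9e-10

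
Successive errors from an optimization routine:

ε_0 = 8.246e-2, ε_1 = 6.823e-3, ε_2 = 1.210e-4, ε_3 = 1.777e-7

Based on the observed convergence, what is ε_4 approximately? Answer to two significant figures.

First estimate the order: p ≈ ln(ε_3/ε_2) / ln(ε_2/ε_1) = ln(1.777e-7/1.210e-4)/ln(1.210e-4/6.823e-3) = ln(0.0014686)/ln(0.0177341) ≈ 1.6178.
Then ε_4 ≈ ε_3·(ε_3/ε_2)^p = 1.777e-7·(0.0014686)^1.6178 = 1.777e-7·2.60986e-05 ≈ 4.638e-12.

4.6e-12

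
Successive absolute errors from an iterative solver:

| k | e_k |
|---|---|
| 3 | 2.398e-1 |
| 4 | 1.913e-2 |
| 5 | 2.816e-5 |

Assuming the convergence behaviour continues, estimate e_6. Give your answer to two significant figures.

1.4e-12

First estimate the order: p ≈ ln(e_5/e_4) / ln(e_4/e_3) = ln(2.816e-5/1.913e-2)/ln(1.913e-2/2.398e-1) = ln(0.00147203)/ln(0.0797748) ≈ 2.5790.
Then e_6 ≈ e_5·(e_5/e_4)^p = 2.816e-5·(0.00147203)^2.5790 = 2.816e-5·4.96658e-08 ≈ 1.399e-12.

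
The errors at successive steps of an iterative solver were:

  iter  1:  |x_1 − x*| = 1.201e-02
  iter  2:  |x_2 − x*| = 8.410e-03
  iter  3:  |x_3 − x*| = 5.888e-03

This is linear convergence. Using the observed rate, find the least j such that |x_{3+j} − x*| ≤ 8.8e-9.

38

Rate ρ ≈ |x_3 − x*|/|x_2 − x*| = 5.888e-03/8.410e-03 = 0.7001.
After j more steps, |x_{3+j} − x*| ≈ 5.888e-03·ρ^j; need ρ^j ≤ 8.8e-9/5.888e-03 = 1.49457e-06.
j ≥ ln(1.49457e-06)/ln(0.7001) = -13.4137/-0.35653 = 37.623.
So 38 more iterations are needed.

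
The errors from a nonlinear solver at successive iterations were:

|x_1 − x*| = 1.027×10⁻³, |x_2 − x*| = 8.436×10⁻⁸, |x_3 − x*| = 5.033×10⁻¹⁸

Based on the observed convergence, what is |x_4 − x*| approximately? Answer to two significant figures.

First estimate the order: p ≈ ln(|x_3 − x*|/|x_2 − x*|) / ln(|x_2 − x*|/|x_1 − x*|) = ln(5.033×10⁻¹⁸/8.436×10⁻⁸)/ln(8.436×10⁻⁸/1.027×10⁻³) = ln(5.9661e-11)/ln(8.21422e-05) ≈ 2.5026.
Then |x_4 − x*| ≈ |x_3 − x*|·(|x_3 − x*|/|x_2 − x*|)^p = 5.033×10⁻¹⁸·(5.9661e-11)^2.5026 = 5.033×10⁻¹⁸·2.58609e-26 ≈ 1.302e-43.

1.3e-43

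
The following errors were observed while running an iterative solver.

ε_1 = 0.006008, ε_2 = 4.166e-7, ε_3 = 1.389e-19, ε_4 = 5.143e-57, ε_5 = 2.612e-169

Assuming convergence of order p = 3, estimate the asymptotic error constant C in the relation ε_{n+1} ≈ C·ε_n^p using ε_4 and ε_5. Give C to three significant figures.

C ≈ ε_5 / ε_4^3
  = 2.612e-169 / (5.143e-57)^3
  = 2.612e-169 / 1.36035e-169 ≈ 1.9201

1.92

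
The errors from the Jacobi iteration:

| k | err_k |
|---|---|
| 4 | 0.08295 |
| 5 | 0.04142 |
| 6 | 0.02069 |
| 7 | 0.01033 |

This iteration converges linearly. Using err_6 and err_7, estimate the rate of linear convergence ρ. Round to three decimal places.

0.499

ρ ≈ err_7/err_6 = 0.01033/0.02069 = 0.49928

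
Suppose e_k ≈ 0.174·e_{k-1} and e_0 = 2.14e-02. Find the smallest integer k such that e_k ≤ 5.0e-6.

After k steps, e_k ≈ 2.14e-02·0.174^k.
Need 0.174^k ≤ 5.0e-6/2.14e-02 = 0.000233645.
k ≥ ln(0.000233645)/ln(0.174) = -8.3617/-1.74870 = 4.782.
Smallest integer k = 5.

5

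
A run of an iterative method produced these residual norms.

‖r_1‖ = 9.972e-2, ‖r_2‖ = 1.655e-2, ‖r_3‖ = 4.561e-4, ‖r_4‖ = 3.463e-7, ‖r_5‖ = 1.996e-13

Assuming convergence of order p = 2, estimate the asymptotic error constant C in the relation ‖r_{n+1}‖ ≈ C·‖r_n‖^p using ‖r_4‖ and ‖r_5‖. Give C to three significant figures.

C ≈ ‖r_5‖ / ‖r_4‖^2
  = 1.996e-13 / (3.463e-7)^2
  = 1.996e-13 / 1.19924e-13 ≈ 1.6644

1.66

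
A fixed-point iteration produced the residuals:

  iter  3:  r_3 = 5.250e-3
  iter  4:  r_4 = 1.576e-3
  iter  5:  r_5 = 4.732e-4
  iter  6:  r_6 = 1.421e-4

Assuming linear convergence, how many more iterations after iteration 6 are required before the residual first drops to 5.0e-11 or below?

13

Rate ρ ≈ r_6/r_5 = 1.421e-4/4.732e-4 = 0.3003.
After j more steps, r_{6+j} ≈ 1.421e-4·ρ^j; need ρ^j ≤ 5.0e-11/1.421e-4 = 3.51865e-07.
j ≥ ln(3.51865e-07)/ln(0.3003) = -14.8600/-1.20297 = 12.353.
So 13 more iterations are needed.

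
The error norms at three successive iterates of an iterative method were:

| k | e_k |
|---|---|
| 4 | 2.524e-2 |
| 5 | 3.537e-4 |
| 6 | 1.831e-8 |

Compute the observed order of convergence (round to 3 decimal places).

p ≈ ln(e_6/e_5) / ln(e_5/e_4)
  = ln(1.831e-8/3.537e-4) / ln(3.537e-4/2.524e-2)
  = ln(5.1767e-05) / ln(0.0140135)
  = -9.868758 / -4.267734 ≈ 2.312412

2.312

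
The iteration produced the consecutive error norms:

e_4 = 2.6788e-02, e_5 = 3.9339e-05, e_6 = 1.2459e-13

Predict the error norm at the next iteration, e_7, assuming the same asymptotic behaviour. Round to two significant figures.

4.0e-39

First estimate the order: p ≈ ln(e_6/e_5) / ln(e_5/e_4) = ln(1.2459e-13/3.9339e-05)/ln(3.9339e-05/2.6788e-02) = ln(3.16709e-09)/ln(0.00146853) ≈ 3.0000.
Then e_7 ≈ e_6·(e_6/e_5)^p = 1.2459e-13·(3.16709e-09)^3.0000 = 1.2459e-13·3.17674e-26 ≈ 3.958e-39.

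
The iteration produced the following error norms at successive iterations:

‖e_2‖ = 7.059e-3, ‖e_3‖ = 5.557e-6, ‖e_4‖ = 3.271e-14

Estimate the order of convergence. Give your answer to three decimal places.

p ≈ ln(‖e_4‖/‖e_3‖) / ln(‖e_3‖/‖e_2‖)
  = ln(3.271e-14/5.557e-6) / ln(5.557e-6/7.059e-3)
  = ln(5.88627e-09) / ln(0.000787222)
  = -18.950643 / -7.147000 ≈ 2.651552

2.652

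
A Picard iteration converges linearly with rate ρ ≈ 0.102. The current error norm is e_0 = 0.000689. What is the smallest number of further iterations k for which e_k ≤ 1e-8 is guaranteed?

After k steps, e_k ≈ 0.000689·0.102^k.
Need 0.102^k ≤ 1e-8/0.000689 = 1.45138e-05.
k ≥ ln(1.45138e-05)/ln(0.102) = -11.1404/-2.28278 = 4.880.
Smallest integer k = 5.

5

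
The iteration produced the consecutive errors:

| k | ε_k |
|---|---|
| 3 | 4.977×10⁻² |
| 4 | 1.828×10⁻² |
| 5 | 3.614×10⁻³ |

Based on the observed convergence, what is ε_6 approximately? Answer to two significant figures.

2.6e-4

First estimate the order: p ≈ ln(ε_5/ε_4) / ln(ε_4/ε_3) = ln(3.614×10⁻³/1.828×10⁻²)/ln(1.828×10⁻²/4.977×10⁻²) = ln(0.197702)/ln(0.36729) ≈ 1.6184.
Then ε_6 ≈ ε_5·(ε_5/ε_4)^p = 3.614×10⁻³·(0.197702)^1.6184 = 3.614×10⁻³·0.0725545 ≈ 0.0002622.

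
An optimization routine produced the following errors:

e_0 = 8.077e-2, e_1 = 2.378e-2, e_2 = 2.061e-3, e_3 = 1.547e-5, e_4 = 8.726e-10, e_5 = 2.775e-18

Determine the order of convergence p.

2

Consecutive ratios: e_5/e_4 = 2.775e-18/8.726e-10 = 3.18015e-09, e_4/e_3 = 8.726e-10/1.547e-5 = 5.64059e-05.
p ≈ ln(3.18015e-09)/ln(5.64059e-05) = -19.5663/-9.7829 ≈ 2.00.
So the convergence is quadratic (order 2).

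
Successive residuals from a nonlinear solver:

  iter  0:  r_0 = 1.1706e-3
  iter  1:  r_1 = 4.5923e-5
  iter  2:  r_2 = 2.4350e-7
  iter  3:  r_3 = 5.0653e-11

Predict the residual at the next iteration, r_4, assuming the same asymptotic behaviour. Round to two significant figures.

5.6e-17

First estimate the order: p ≈ ln(r_3/r_2) / ln(r_2/r_1) = ln(5.0653e-11/2.4350e-7)/ln(2.4350e-7/4.5923e-5) = ln(0.000208021)/ln(0.00530235) ≈ 1.6180.
Then r_4 ≈ r_3·(r_3/r_2)^p = 5.0653e-11·(0.000208021)^1.6180 = 5.0653e-11·1.10331e-06 ≈ 5.589e-17.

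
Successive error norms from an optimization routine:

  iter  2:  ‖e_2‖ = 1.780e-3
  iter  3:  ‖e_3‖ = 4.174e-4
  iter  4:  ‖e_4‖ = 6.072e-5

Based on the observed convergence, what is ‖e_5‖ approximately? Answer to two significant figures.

4.7e-6

First estimate the order: p ≈ ln(‖e_4‖/‖e_3‖) / ln(‖e_3‖/‖e_2‖) = ln(6.072e-5/4.174e-4)/ln(4.174e-4/1.780e-3) = ln(0.145472)/ln(0.234494) ≈ 1.3292.
Then ‖e_5‖ ≈ ‖e_4‖·(‖e_4‖/‖e_3‖)^p = 6.072e-5·(0.145472)^1.3292 = 6.072e-5·0.0771199 ≈ 4.683e-06.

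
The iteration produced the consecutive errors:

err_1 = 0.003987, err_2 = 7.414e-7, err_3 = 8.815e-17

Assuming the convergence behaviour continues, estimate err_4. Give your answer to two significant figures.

First estimate the order: p ≈ ln(err_3/err_2) / ln(err_2/err_1) = ln(8.815e-17/7.414e-7)/ln(7.414e-7/0.003987) = ln(1.18897e-10)/ln(0.000185954) ≈ 2.6604.
Then err_4 ≈ err_3·(err_3/err_2)^p = 8.815e-17·(1.18897e-10)^2.6604 = 8.815e-17·3.94443e-27 ≈ 3.477e-43.

3.5e-43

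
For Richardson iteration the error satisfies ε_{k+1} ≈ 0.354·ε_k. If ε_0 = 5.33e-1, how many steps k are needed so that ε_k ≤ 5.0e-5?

9

After k steps, ε_k ≈ 5.33e-1·0.354^k.
Need 0.354^k ≤ 5.0e-5/5.33e-1 = 9.38086e-05.
k ≥ ln(9.38086e-05)/ln(0.354) = -9.2743/-1.03846 = 8.931.
Smallest integer k = 9.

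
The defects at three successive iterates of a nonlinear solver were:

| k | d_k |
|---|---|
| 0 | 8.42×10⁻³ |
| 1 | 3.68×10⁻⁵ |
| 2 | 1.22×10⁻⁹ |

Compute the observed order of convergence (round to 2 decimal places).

p ≈ ln(d_2/d_1) / ln(d_1/d_0)
  = ln(1.22×10⁻⁹/3.68×10⁻⁵) / ln(3.68×10⁻⁵/8.42×10⁻³)
  = ln(3.31522e-05) / ln(0.00437055)
  = -10.31440 / -5.43287 ≈ 1.89852

1.90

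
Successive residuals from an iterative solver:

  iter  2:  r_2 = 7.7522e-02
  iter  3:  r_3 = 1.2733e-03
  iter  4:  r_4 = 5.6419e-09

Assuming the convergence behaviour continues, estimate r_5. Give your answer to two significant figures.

4.9e-25

First estimate the order: p ≈ ln(r_4/r_3) / ln(r_3/r_2) = ln(5.6419e-09/1.2733e-03)/ln(1.2733e-03/7.7522e-02) = ln(4.43093e-06)/ln(0.016425) ≈ 3.0000.
Then r_5 ≈ r_4·(r_4/r_3)^p = 5.6419e-09·(4.43093e-06)^3.0000 = 5.6419e-09·8.69931e-17 ≈ 4.908e-25.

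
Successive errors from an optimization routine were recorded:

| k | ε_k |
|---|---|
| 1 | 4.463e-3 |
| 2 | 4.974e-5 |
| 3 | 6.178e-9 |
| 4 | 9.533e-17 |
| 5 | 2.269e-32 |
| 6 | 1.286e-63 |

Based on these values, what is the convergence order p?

2

Consecutive ratios: ε_6/ε_5 = 1.286e-63/2.269e-32 = 5.6677e-32, ε_5/ε_4 = 2.269e-32/9.533e-17 = 2.38015e-16.
p ≈ ln(5.6677e-32)/ln(2.38015e-16) = -71.9479/-35.9742 ≈ 2.00.
So the convergence is quadratic (order 2).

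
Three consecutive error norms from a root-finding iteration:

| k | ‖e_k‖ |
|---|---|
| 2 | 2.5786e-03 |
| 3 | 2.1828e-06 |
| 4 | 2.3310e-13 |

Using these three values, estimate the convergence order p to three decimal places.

p ≈ ln(‖e_4‖/‖e_3‖) / ln(‖e_3‖/‖e_2‖)
  = ln(2.3310e-13/2.1828e-06) / ln(2.1828e-06/2.5786e-03)
  = ln(1.06789e-07) / ln(0.000846506)
  = -16.052411 / -7.074393 ≈ 2.269087

2.269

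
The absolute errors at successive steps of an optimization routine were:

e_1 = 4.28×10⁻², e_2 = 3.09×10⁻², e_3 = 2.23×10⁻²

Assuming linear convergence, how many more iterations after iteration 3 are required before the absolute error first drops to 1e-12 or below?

Rate ρ ≈ e_3/e_2 = 2.23×10⁻²/3.09×10⁻² = 0.7217.
After j more steps, e_{3+j} ≈ 2.23×10⁻²·ρ^j; need ρ^j ≤ 1e-12/2.23×10⁻² = 4.4843e-11.
j ≥ ln(4.4843e-11)/ln(0.7217) = -23.8279/-0.32615 = 73.058.
So 74 more iterations are needed.

74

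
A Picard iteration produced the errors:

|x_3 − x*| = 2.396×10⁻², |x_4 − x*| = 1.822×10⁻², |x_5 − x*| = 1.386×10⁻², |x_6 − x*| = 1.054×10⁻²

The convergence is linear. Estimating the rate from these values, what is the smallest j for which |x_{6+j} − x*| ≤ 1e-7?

Rate ρ ≈ |x_6 − x*|/|x_5 − x*| = 1.054×10⁻²/1.386×10⁻² = 0.7605.
After j more steps, |x_{6+j} − x*| ≈ 1.054×10⁻²·ρ^j; need ρ^j ≤ 1e-7/1.054×10⁻² = 9.48767e-06.
j ≥ ln(9.48767e-06)/ln(0.7605) = -11.5655/-0.27378 = 42.244.
So 43 more iterations are needed.

43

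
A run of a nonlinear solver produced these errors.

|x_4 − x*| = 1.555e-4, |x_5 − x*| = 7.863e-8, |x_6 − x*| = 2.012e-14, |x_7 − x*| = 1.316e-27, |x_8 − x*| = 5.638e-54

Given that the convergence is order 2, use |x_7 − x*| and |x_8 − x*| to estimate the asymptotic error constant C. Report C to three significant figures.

C ≈ |x_8 − x*| / |x_7 − x*|^2
  = 5.638e-54 / (1.316e-27)^2
  = 5.638e-54 / 1.73186e-54 ≈ 3.2555

3.26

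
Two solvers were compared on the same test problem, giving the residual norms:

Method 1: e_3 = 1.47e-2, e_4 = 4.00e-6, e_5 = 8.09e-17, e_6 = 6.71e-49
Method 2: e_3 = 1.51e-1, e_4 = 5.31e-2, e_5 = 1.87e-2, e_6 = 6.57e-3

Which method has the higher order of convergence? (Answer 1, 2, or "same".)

1

Method 1: p ≈ ln(6.71e-49/8.09e-17)/ln(8.09e-17/4.00e-6) ≈ 3.00.
Method 2: p ≈ ln(6.57e-3/1.87e-2)/ln(1.87e-2/5.31e-2) ≈ 1.00.
Method 1 has the higher order (≈3.0 vs ≈1.0).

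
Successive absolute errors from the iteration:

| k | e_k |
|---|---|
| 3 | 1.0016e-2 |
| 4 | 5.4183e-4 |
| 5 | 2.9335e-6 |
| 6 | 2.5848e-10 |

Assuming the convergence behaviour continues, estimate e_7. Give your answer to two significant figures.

1.4e-17

First estimate the order: p ≈ ln(e_6/e_5) / ln(e_5/e_4) = ln(2.5848e-10/2.9335e-6)/ln(2.9335e-6/5.4183e-4) = ln(8.81132e-05)/ln(0.00541406) ≈ 1.7891.
Then e_7 ≈ e_6·(e_6/e_5)^p = 2.5848e-10·(8.81132e-05)^1.7891 = 2.5848e-10·5.56254e-08 ≈ 1.438e-17.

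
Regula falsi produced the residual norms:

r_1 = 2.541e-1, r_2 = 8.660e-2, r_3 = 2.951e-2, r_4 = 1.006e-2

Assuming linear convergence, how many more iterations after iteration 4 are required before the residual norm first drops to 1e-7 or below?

Rate ρ ≈ r_4/r_3 = 1.006e-2/2.951e-2 = 0.3409.
After j more steps, r_{4+j} ≈ 1.006e-2·ρ^j; need ρ^j ≤ 1e-7/1.006e-2 = 9.94036e-06.
j ≥ ln(9.94036e-06)/ln(0.3409) = -11.5189/-1.07617 = 10.704.
So 11 more iterations are needed.

11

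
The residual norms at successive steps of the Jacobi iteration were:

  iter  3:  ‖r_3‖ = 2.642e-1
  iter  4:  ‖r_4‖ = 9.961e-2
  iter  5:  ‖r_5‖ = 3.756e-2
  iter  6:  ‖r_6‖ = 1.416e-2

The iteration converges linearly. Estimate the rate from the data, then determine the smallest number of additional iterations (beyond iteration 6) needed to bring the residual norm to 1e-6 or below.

10

Rate ρ ≈ ‖r_6‖/‖r_5‖ = 1.416e-2/3.756e-2 = 0.3770.
After j more steps, ‖r_{6+j}‖ ≈ 1.416e-2·ρ^j; need ρ^j ≤ 1e-6/1.416e-2 = 7.06215e-05.
j ≥ ln(7.06215e-05)/ln(0.3770) = -9.5582/-0.97551 = 9.798.
So 10 more iterations are needed.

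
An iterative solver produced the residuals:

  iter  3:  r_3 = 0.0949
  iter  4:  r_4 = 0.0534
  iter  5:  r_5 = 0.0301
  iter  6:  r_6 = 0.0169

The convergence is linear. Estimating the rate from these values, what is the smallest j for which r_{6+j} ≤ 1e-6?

17

Rate ρ ≈ r_6/r_5 = 0.0169/0.0301 = 0.5615.
After j more steps, r_{6+j} ≈ 0.0169·ρ^j; need ρ^j ≤ 1e-6/0.0169 = 5.91716e-05.
j ≥ ln(5.91716e-05)/ln(0.5615) = -9.7351/-0.57714 = 16.868.
So 17 more iterations are needed.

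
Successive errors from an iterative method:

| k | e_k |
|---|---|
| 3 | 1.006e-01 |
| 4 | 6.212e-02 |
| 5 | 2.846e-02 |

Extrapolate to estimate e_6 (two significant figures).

8.0e-3

First estimate the order: p ≈ ln(e_5/e_4) / ln(e_4/e_3) = ln(2.846e-02/6.212e-02)/ln(6.212e-02/1.006e-01) = ln(0.458146)/ln(0.617495) ≈ 1.6192.
Then e_6 ≈ e_5·(e_5/e_4)^p = 2.846e-02·(0.458146)^1.6192 = 2.846e-02·0.282551 ≈ 0.008041.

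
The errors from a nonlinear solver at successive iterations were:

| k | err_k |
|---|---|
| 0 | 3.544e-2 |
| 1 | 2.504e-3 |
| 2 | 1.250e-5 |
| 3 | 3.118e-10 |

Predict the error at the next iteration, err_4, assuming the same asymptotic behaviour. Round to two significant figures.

First estimate the order: p ≈ ln(err_3/err_2) / ln(err_2/err_1) = ln(3.118e-10/1.250e-5)/ln(1.250e-5/2.504e-3) = ln(2.4944e-05)/ln(0.00499201) ≈ 1.9998.
Then err_4 ≈ err_3·(err_3/err_2)^p = 3.118e-10·(2.4944e-05)^1.9998 = 3.118e-10·6.23523e-10 ≈ 1.944e-19.

1.9e-19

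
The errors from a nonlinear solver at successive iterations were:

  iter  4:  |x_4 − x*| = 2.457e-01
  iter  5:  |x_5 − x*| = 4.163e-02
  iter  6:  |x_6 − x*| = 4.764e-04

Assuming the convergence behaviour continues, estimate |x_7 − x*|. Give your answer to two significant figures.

6.2e-9

First estimate the order: p ≈ ln(|x_6 − x*|/|x_5 − x*|) / ln(|x_5 − x*|/|x_4 − x*|) = ln(4.764e-04/4.163e-02)/ln(4.163e-02/2.457e-01) = ln(0.0114437)/ln(0.169434) ≈ 2.5181.
Then |x_7 − x*| ≈ |x_6 − x*|·(|x_6 − x*|/|x_5 − x*|)^p = 4.764e-04·(0.0114437)^2.5181 = 4.764e-04·1.29204e-05 ≈ 6.155e-09.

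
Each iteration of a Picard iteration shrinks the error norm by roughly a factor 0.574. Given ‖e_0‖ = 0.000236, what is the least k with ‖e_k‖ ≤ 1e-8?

19

After k steps, ‖e_k‖ ≈ 0.000236·0.574^k.
Need 0.574^k ≤ 1e-8/0.000236 = 4.23729e-05.
k ≥ ln(4.23729e-05)/ln(0.574) = -10.0690/-0.55513 = 18.138.
Smallest integer k = 19.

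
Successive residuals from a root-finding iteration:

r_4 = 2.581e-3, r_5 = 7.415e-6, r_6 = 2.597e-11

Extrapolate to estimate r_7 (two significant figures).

5.1e-23

First estimate the order: p ≈ ln(r_6/r_5) / ln(r_5/r_4) = ln(2.597e-11/7.415e-6)/ln(7.415e-6/2.581e-3) = ln(3.50236e-06)/ln(0.00287292) ≈ 2.1465.
Then r_7 ≈ r_6·(r_6/r_5)^p = 2.597e-11·(3.50236e-06)^2.1465 = 2.597e-11·1.94747e-12 ≈ 5.058e-23.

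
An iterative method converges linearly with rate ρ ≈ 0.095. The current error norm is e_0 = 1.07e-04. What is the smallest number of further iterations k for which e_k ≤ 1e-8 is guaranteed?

4

After k steps, e_k ≈ 1.07e-04·0.095^k.
Need 0.095^k ≤ 1e-8/1.07e-04 = 9.34579e-05.
k ≥ ln(9.34579e-05)/ln(0.095) = -9.2780/-2.35388 = 3.942.
Smallest integer k = 4.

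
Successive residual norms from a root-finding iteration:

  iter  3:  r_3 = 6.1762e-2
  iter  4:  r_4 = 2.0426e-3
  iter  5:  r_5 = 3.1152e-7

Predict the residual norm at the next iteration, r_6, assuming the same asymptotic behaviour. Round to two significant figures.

First estimate the order: p ≈ ln(r_5/r_4) / ln(r_4/r_3) = ln(3.1152e-7/2.0426e-3)/ln(2.0426e-3/6.1762e-2) = ln(0.000152512)/ln(0.0330721) ≈ 2.5779.
Then r_6 ≈ r_5·(r_5/r_4)^p = 3.1152e-7·(0.000152512)^2.5779 = 3.1152e-7·1.44857e-10 ≈ 4.513e-17.

4.5e-17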